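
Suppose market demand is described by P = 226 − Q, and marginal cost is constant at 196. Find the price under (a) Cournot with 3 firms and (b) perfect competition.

Cournot: P = 203.5; Competition: P = 196

Cournot with 3 identical firms: the symmetric best-response condition is 226 − 4q = 196. Each firm produces q = 7.5, total output Q = 22.5, price P = 203.5.
Perfect competition: P = MC = 196, so 226 − Q = 196 and Q = 30.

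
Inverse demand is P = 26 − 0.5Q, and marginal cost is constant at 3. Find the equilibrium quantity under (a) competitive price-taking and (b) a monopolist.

Competition: Q = 46; Monopoly: Q = 23

Under competition P = MC = 3, so Q = (26 − 3)/0.5 = 46.
A monopolist chooses Q where MR = MC. MR = 26 − Q; setting this equal to 3 gives Q = 23 and P = 14.5.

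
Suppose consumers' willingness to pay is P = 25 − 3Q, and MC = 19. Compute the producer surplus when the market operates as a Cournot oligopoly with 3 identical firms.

In a 3-firm Cournot equilibrium, symmetry and the first-order condition give q = (25 − 19)/(12) = 0.5. So Q = 1.5 and P = 20.5.
PS = (20.5 − 19)·1.5 = 2.25.

PS = 2.25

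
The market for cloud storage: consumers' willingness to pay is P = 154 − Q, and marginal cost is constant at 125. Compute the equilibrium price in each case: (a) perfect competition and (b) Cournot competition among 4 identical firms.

Competition: P = 125; Cournot: P = 130.8

Perfect competition: P = MC = 125, so 154 − Q = 125 and Q = 29.
With 4 symmetric Cournot firms, each firm's FOC gives 154 − 5q = 125, so q = 5.8, Q = 4·5.8 = 23.2, and P = 130.8.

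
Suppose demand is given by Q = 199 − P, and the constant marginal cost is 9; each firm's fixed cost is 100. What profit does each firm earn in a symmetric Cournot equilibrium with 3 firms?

Inverting demand: P = 199 − Q.
In a 3-firm Cournot equilibrium, symmetry and the first-order condition give q = (199 − 9)/(4) = 47.5. So Q = 142.5 and P = 56.5.
Each firm's profit = (56.5 − 9)·47.5 − 100 = 2156.25.

π_i = 2156.25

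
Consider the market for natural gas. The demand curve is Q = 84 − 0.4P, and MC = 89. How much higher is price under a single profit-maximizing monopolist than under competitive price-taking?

Price rises by 60.5

Inverting demand: P = 210 − 2.5Q.
Under competition P = MC = 89, so Q = (210 − 89)/2.5 = 48.4.
A monopolist chooses Q where MR = MC. MR = 210 − 5Q; setting this equal to 89 gives Q = 24.2 and P = 149.5.
Change in price: 149.5 − 89 = 60.5.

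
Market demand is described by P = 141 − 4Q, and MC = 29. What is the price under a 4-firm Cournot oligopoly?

P = 51.4

In a 4-firm Cournot equilibrium, symmetry and the first-order condition give q = (141 − 29)/(20) = 5.6. So Q = 22.4 and P = 51.4.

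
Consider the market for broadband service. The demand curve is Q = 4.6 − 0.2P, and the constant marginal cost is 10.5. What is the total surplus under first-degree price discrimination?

TS = 15.625

Inverting demand: P = 23 − 5Q.
Under first-degree price discrimination the firm charges each unit its demand price and produces up to where P = MC, i.e. Q = 2.5. Consumer surplus is zero; producer surplus equals total surplus.
TS = 15.625 (equal to competitive TS).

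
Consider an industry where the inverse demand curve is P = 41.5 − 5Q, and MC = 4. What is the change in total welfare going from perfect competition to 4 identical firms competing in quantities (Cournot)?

TS falls by 5.625

Perfect competition: P = MC = 4, so 41.5 − 5Q = 4 and Q = 7.5.
CS = ½·(41.5 − 4)·7.5 = 140.625; PS = (4 − 4)·7.5 = 0; TS = 140.625.
In a 4-firm Cournot equilibrium, symmetry and the first-order condition give q = (41.5 − 4)/(25) = 1.5. So Q = 6 and P = 11.5.
CS = ½·(41.5 − 11.5)·6 = 90; PS = (11.5 − 4)·6 = 45; TS = 135.
Change in total welfare: 135 − 140.625 = −5.625.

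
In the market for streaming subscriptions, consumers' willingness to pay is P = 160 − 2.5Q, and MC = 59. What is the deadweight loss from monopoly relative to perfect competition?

DWL = 510.05

Perfect competition: P = MC = 59, so 160 − 2.5Q = 59 and Q = 40.4.
A monopolist chooses Q where MR = MC. MR = 160 − 5Q; setting this equal to 59 gives Q = 20.2 and P = 109.5.
DWL is the triangle between Q = 20.2 and Q = 40.4: ½·(40.4 − 20.2)·(109.5 − 59) = 510.05.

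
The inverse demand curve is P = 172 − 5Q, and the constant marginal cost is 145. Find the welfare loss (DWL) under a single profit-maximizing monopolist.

DWL = 18.225

Perfect competition: P = MC = 145, so 172 − 5Q = 145 and Q = 5.4.
The monopolist equates marginal revenue to marginal cost: 172 − 10Q = 145, so Q = 2.7. From demand, P = 158.5.
DWL is the triangle between Q = 2.7 and Q = 5.4: ½·(5.4 − 2.7)·(158.5 − 145) = 18.225.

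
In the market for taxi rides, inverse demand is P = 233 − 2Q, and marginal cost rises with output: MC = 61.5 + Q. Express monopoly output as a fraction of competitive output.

Q_m/Q_c = 0.6

A monopolist chooses Q where MR = MC. MR = 233 − 4Q; setting this equal to 61.5 + Q gives Q = 34.3 and P = 164.4.
Competitive equilibrium sets price equal to marginal cost: 233 − 2Q = 61.5 + Q, so Q = 343/6 and P = 356/3.
Ratio Q_m/Q_c = 34.3/(343/6) = 0.6.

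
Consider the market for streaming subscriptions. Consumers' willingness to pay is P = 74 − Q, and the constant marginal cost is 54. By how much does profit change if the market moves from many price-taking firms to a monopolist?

Under competition P = MC = 54, so Q = (74 − 54)/1 = 20.
Profit = (54 − 54)·20 = 0.
A monopolist chooses Q where MR = MC. MR = 74 − 2Q; setting this equal to 54 gives Q = 10 and P = 64.
Profit = (64 − 54)·10 = 100.
Change in profit: 100 − 0 = 100.

Profit rises by 100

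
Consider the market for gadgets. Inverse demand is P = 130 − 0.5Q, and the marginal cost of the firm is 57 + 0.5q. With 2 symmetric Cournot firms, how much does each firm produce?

q_i = 36.5

Cournot with 2 identical firms: the symmetric best-response condition is 130 − 1.5q = 57 + 0.5q. Each firm produces q = 36.5, total output Q = 73, price P = 93.5.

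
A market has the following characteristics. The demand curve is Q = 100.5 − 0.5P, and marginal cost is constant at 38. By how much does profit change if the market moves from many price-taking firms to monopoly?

Inverting demand: P = 201 − 2Q.
Competitive firms price at marginal cost: P = 38, giving Q = 81.5.
Profit = (38 − 38)·81.5 = 0.
Monopoly sets MR = MC: 201 − 4Q = 38 ⇒ Q = 40.75, P = 201 − 2·40.75 = 119.5.
Profit = (119.5 − 38)·40.75 = 3321.125.
Change in profit: 3321.125 − 0 = 3321.125.

Profit rises by 3321.125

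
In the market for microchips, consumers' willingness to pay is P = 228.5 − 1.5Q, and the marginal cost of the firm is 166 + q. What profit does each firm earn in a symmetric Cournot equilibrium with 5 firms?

π_i = 78.125

In a 5-firm Cournot equilibrium, symmetry and the first-order condition give q = (228.5 − 166)/(10) = 6.25. So Q = 31.25 and P = 181.625.
Each firm's profit = 181.625·6.25 − (166·6.25 + ½·1·6.25²) = 78.125.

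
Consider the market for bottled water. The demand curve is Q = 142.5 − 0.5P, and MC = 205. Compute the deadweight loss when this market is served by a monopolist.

DWL = 400

Inverting demand: P = 285 − 2Q.
Perfect competition: P = MC = 205, so 285 − 2Q = 205 and Q = 40.
The monopolist equates marginal revenue to marginal cost: 285 − 4Q = 205, so Q = 20. From demand, P = 245.
DWL is the triangle between Q = 20 and Q = 40: ½·(40 − 20)·(245 − 205) = 400.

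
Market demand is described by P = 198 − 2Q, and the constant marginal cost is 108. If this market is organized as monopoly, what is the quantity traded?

Monopoly sets MR = MC: 198 − 4Q = 108 ⇒ Q = 22.5, P = 198 − 2·22.5 = 153.

Q = 22.5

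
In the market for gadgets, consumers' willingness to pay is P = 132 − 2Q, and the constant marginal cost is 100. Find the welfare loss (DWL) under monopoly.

Perfect competition: P = MC = 100, so 132 − 2Q = 100 and Q = 16.
The monopolist equates marginal revenue to marginal cost: 132 − 4Q = 100, so Q = 8. From demand, P = 116.
DWL is the triangle between Q = 8 and Q = 16: ½·(16 − 8)·(116 − 100) = 64.

DWL = 64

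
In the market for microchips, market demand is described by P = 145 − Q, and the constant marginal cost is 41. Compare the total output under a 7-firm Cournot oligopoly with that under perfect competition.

With 7 symmetric Cournot firms, each firm's FOC gives 145 − 8q = 41, so q = 13, Q = 7·13 = 91, and P = 54.
Perfect competition: P = MC = 41, so 145 − Q = 41 and Q = 104.

Cournot: Q = 91; Competition: Q = 104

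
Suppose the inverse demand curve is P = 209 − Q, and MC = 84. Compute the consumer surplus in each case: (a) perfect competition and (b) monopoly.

Under competition P = MC = 84, so Q = (209 − 84)/1 = 125.
CS = ½·(209 − 84)·125 = 7812.5.
Monopoly sets MR = MC: 209 − 2Q = 84 ⇒ Q = 62.5, P = 209 − 62.5 = 146.5.
CS = ½·(209 − 146.5)·62.5 = 1953.125.

Competition: CS = 7812.5; Monopoly: CS = 1953.125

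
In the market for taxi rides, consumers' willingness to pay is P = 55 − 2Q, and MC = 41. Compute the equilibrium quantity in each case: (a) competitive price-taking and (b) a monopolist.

Under competition P = MC = 41, so Q = (55 − 41)/2 = 7.
The monopolist equates marginal revenue to marginal cost: 55 − 4Q = 41, so Q = 3.5. From demand, P = 48.

Competition: Q = 7; Monopoly: Q = 3.5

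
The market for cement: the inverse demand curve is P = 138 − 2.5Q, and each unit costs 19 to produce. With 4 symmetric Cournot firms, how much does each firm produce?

q_i = 9.52

With 4 symmetric Cournot firms, each firm's FOC gives 138 − 12.5q = 19, so q = 9.52, Q = 4·9.52 = 38.08, and P = 42.8.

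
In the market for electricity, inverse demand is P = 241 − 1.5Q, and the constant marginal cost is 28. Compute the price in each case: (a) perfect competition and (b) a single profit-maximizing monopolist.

Competition: P = 28; Monopoly: P = 134.5

Perfect competition: P = MC = 28, so 241 − 1.5Q = 28 and Q = 142.
Monopoly sets MR = MC: 241 − 3Q = 28 ⇒ Q = 71, P = 241 − 1.5·71 = 134.5.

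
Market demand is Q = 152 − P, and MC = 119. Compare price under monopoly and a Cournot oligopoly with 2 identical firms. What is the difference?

Inverting demand: P = 152 − Q.
A monopolist chooses Q where MR = MC. MR = 152 − 2Q; setting this equal to 119 gives Q = 16.5 and P = 135.5.
With 2 symmetric Cournot firms, each firm's FOC gives 152 − 3q = 119, so q = 11, Q = 2·11 = 22, and P = 130.
Change in price: 130 − 135.5 = −5.5.

Price falls by 5.5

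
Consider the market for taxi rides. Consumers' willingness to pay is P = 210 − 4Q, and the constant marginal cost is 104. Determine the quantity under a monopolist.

Q = 13.25

Monopoly sets MR = MC: 210 − 8Q = 104 ⇒ Q = 13.25, P = 210 − 4·13.25 = 157.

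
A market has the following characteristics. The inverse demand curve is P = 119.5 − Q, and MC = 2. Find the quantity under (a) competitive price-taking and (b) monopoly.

Competitive firms price at marginal cost: P = 2, giving Q = 117.5.
The monopolist equates marginal revenue to marginal cost: 119.5 − 2Q = 2, so Q = 58.75. From demand, P = 60.75.

Competition: Q = 117.5; Monopoly: Q = 58.75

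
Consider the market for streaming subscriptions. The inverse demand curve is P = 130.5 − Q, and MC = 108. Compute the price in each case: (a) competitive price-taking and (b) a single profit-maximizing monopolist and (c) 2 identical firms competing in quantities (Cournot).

Competition: P = 108; Monopoly: P = 119.25; Cournot: P = 115.5

Competitive firms price at marginal cost: P = 108, giving Q = 22.5.
Monopoly sets MR = MC: 130.5 − 2Q = 108 ⇒ Q = 11.25, P = 130.5 − 11.25 = 119.25.
With 2 symmetric Cournot firms, each firm's FOC gives 130.5 − 3q = 108, so q = 7.5, Q = 2·7.5 = 15, and P = 115.5.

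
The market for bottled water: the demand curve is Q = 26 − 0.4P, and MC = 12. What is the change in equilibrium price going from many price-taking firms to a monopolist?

Inverting demand: P = 65 − 2.5Q.
Perfect competition: P = MC = 12, so 65 − 2.5Q = 12 and Q = 21.2.
The monopolist equates marginal revenue to marginal cost: 65 − 5Q = 12, so Q = 10.6. From demand, P = 38.5.
Change in equilibrium price: 38.5 − 12 = 26.5.

Equilibrium price rises by 26.5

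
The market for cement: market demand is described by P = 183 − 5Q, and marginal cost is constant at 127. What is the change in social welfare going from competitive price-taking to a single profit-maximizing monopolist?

Competitive firms price at marginal cost: P = 127, giving Q = 11.2.
CS = ½·(183 − 127)·11.2 = 313.6; PS = (127 − 127)·11.2 = 0; TS = 313.6.
A monopolist chooses Q where MR = MC. MR = 183 − 10Q; setting this equal to 127 gives Q = 5.6 and P = 155.
CS = ½·(183 − 155)·5.6 = 78.4; PS = (155 − 127)·5.6 = 156.8; TS = 235.2.
Change in social welfare: 235.2 − 313.6 = −78.4.

TS falls by 78.4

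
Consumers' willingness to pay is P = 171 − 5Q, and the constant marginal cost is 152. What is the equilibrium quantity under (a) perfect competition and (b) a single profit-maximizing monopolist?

Perfect competition: P = MC = 152, so 171 − 5Q = 152 and Q = 3.8.
A monopolist chooses Q where MR = MC. MR = 171 − 10Q; setting this equal to 152 gives Q = 1.9 and P = 161.5.

Competition: Q = 3.8; Monopoly: Q = 1.9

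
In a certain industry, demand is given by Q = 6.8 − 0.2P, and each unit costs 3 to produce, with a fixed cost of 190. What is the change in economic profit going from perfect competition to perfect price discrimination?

Inverting demand: P = 34 − 5Q.
Competitive firms price at marginal cost: P = 3, giving Q = 6.2.
Profit = (3 − 3)·6.2 − 190 = −190.
Under first-degree price discrimination the firm charges each unit its demand price and produces up to where P = MC, i.e. Q = 6.2. Consumer surplus is zero; producer surplus equals total surplus.
PS equals the full surplus area, 96.1. Profit = 96.1 − 190 = −93.9.
Change in economic profit: −93.9 − −190 = 96.1.

π rises by 96.1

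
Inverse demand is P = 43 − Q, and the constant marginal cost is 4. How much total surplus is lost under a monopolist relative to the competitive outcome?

Perfect competition: P = MC = 4, so 43 − Q = 4 and Q = 39.
The monopolist equates marginal revenue to marginal cost: 43 − 2Q = 4, so Q = 19.5. From demand, P = 23.5.
DWL is the triangle between Q = 19.5 and Q = 39: ½·(39 − 19.5)·(23.5 − 4) = 190.125.

DWL = 190.125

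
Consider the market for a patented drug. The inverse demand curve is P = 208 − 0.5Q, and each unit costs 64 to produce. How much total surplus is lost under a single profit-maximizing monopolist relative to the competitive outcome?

Perfect competition: P = MC = 64, so 208 − 0.5Q = 64 and Q = 288.
A monopolist chooses Q where MR = MC. MR = 208 − Q; setting this equal to 64 gives Q = 144 and P = 136.
DWL is the triangle between Q = 144 and Q = 288: ½·(288 − 144)·(136 − 64) = 5184.

DWL = 5184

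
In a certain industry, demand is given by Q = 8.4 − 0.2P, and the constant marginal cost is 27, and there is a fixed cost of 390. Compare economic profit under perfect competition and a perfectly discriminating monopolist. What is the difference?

Inverting demand: P = 42 − 5Q.
Perfect competition: P = MC = 27, so 42 − 5Q = 27 and Q = 3.
Profit = (27 − 27)·3 − 390 = −390.
With perfect price discrimination, output is the efficient level Q = 3 (where demand meets MC), but every buyer pays their willingness to pay: CS = 0 and PS = total surplus.
PS equals the full surplus area, 22.5. Profit = 22.5 − 390 = −367.5.
Change in economic profit: −367.5 − −390 = 22.5.

π rises by 22.5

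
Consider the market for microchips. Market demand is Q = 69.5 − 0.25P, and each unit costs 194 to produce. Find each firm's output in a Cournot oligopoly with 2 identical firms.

Inverting demand: P = 278 − 4Q.
Cournot with 2 identical firms: the symmetric best-response condition is 278 − 12q = 194. Each firm produces q = 7, total output Q = 14, price P = 222.

q_i = 7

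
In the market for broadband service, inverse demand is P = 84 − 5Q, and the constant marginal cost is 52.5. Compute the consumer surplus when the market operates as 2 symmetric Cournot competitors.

With 2 symmetric Cournot firms, each firm's FOC gives 84 − 15q = 52.5, so q = 2.1, Q = 2·2.1 = 4.2, and P = 63.
CS = ½·(84 − 63)·4.2 = 44.1.

CS = 44.1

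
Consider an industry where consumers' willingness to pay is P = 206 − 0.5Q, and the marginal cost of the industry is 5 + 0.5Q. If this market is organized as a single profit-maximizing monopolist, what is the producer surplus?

A monopolist chooses Q where MR = MC. MR = 206 − Q; setting this equal to 5 + 0.5Q gives Q = 134 and P = 139.
PS = P·Q − VC(Q) = 139·134 − (5·134 + ½·0.5·134²) = 13467.

PS = 13467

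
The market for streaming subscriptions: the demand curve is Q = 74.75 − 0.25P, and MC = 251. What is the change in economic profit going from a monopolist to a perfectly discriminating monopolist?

Economic profit rises by 144

Inverting demand: P = 299 − 4Q.
Monopoly sets MR = MC: 299 − 8Q = 251 ⇒ Q = 6, P = 299 − 4·6 = 275.
Profit = (275 − 251)·6 = 144.
With perfect price discrimination, output is the efficient level Q = 12 (where demand meets MC), but every buyer pays their willingness to pay: CS = 0 and PS = total surplus.
PS equals the full surplus area, 288. Profit = 288 = 288.
Change in economic profit: 288 − 144 = 144.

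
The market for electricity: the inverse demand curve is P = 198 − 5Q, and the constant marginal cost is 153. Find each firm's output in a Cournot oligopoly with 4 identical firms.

With 4 symmetric Cournot firms, each firm's FOC gives 198 − 25q = 153, so q = 1.8, Q = 4·1.8 = 7.2, and P = 162.

q_i = 1.8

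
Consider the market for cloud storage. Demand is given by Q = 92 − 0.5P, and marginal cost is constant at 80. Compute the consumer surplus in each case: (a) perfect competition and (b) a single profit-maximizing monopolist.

Inverting demand: P = 184 − 2Q.
Perfect competition: P = MC = 80, so 184 − 2Q = 80 and Q = 52.
CS = ½·(184 − 80)·52 = 2704.
The monopolist equates marginal revenue to marginal cost: 184 − 4Q = 80, so Q = 26. From demand, P = 132.
CS = ½·(184 − 132)·26 = 676.

Competition: CS = 2704; Monopoly: CS = 676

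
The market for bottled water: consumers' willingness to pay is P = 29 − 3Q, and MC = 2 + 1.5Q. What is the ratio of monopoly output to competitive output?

The monopolist equates marginal revenue to marginal cost: 29 − 6Q = 2 + 1.5Q, so Q = 3.6. From demand, P = 18.2.
Competitive equilibrium sets price equal to marginal cost: 29 − 3Q = 2 + 1.5Q, so Q = 6 and P = 11.
Ratio Q_m/Q_c = 3.6/6 = 0.6.

Q_m/Q_c = 0.6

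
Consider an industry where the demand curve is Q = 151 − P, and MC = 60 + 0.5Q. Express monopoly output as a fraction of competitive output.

Q_m/Q_c = 0.6

Inverting demand: P = 151 − Q.
Monopoly sets MR = MC: 151 − 2Q = 60 + 0.5Q ⇒ Q = 36.4, P = 151 − 36.4 = 114.6.
Under competition P = MC: 151 − Q = 60 + 0.5Q ⇒ Q = 182/3, P = 271/3.
Ratio Q_m/Q_c = 36.4/(182/3) = 0.6.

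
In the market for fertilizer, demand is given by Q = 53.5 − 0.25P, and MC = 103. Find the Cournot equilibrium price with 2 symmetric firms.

P = 140

Inverting demand: P = 214 − 4Q.
Cournot with 2 identical firms: the symmetric best-response condition is 214 − 12q = 103. Each firm produces q = 9.25, total output Q = 18.5, price P = 140.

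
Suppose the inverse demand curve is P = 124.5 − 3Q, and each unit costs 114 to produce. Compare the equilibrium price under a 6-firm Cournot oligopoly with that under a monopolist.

Cournot: P = 115.5; Monopoly: P = 119.25

Cournot with 6 identical firms: the symmetric best-response condition is 124.5 − 21q = 114. Each firm produces q = 0.5, total output Q = 3, price P = 115.5.
The monopolist equates marginal revenue to marginal cost: 124.5 − 6Q = 114, so Q = 1.75. From demand, P = 119.25.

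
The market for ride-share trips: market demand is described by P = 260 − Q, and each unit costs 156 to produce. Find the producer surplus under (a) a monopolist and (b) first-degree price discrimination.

Monopoly: PS = 2704; Perfect PD: PS = 5408

A monopolist chooses Q where MR = MC. MR = 260 − 2Q; setting this equal to 156 gives Q = 52 and P = 208.
PS = (208 − 156)·52 = 2704.
Under first-degree price discrimination the firm charges each unit its demand price and produces up to where P = MC, i.e. Q = 104. Consumer surplus is zero; producer surplus equals total surplus.
PS = ½·(260 − 156)·104 = 5408.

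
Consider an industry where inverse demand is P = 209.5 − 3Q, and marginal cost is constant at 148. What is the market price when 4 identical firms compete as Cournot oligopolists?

With 4 symmetric Cournot firms, each firm's FOC gives 209.5 − 15q = 148, so q = 4.1, Q = 4·4.1 = 16.4, and P = 160.3.

P = 160.3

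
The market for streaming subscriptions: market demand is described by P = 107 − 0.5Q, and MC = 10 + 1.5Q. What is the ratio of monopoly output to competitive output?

The monopolist equates marginal revenue to marginal cost: 107 − Q = 10 + 1.5Q, so Q = 38.8. From demand, P = 87.6.
Under competition P = MC: 107 − 0.5Q = 10 + 1.5Q ⇒ Q = 48.5, P = 82.75.
Ratio Q_m/Q_c = 38.8/48.5 = 0.8.

Q_m/Q_c = 0.8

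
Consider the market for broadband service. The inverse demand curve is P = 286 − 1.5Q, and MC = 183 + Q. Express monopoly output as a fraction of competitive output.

Q_m/Q_c = 0.625

A monopolist chooses Q where MR = MC. MR = 286 − 3Q; setting this equal to 183 + Q gives Q = 25.75 and P = 247.375.
Under competition P = MC: 286 − 1.5Q = 183 + Q ⇒ Q = 41.2, P = 224.2.
Ratio Q_m/Q_c = 25.75/41.2 = 0.625.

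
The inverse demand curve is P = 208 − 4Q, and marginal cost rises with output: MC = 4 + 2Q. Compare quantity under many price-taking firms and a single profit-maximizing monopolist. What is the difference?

Q falls by 13.6

Competitive equilibrium sets price equal to marginal cost: 208 − 4Q = 4 + 2Q, so Q = 34 and P = 72.
Monopoly sets MR = MC: 208 − 8Q = 4 + 2Q ⇒ Q = 20.4, P = 208 − 4·20.4 = 126.4.
Change in quantity: 20.4 − 34 = −13.6.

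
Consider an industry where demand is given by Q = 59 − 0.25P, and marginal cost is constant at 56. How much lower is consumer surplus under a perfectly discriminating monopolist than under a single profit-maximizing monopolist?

Consumer surplus falls by 1012.5

Inverting demand: P = 236 − 4Q.
A monopolist chooses Q where MR = MC. MR = 236 − 8Q; setting this equal to 56 gives Q = 22.5 and P = 146.
CS = ½·(236 − 146)·22.5 = 1012.5.
With perfect price discrimination, output is the efficient level Q = 45 (where demand meets MC), but every buyer pays their willingness to pay: CS = 0 and PS = total surplus.
CS = 0.
Change in consumer surplus: 0 − 1012.5 = −1012.5.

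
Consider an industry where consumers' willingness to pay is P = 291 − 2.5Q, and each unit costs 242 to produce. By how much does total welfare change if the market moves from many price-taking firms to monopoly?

Competitive firms price at marginal cost: P = 242, giving Q = 19.6.
CS = ½·(291 − 242)·19.6 = 480.2; PS = (242 − 242)·19.6 = 0; TS = 480.2.
Monopoly sets MR = MC: 291 − 5Q = 242 ⇒ Q = 9.8, P = 291 − 2.5·9.8 = 266.5.
CS = ½·(291 − 266.5)·9.8 = 120.05; PS = (266.5 − 242)·9.8 = 240.1; TS = 360.15.
Change in total welfare: 360.15 − 480.2 = −120.05.

Total welfare falls by 120.05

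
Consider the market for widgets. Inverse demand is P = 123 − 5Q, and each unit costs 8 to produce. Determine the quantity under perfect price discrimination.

Q = 23

A perfectly discriminating monopolist sells every unit with P(Q) ≥ MC(Q), so output equals the competitive quantity Q = 23. Each buyer pays their reservation price, so CS = 0 and the firm captures all surplus.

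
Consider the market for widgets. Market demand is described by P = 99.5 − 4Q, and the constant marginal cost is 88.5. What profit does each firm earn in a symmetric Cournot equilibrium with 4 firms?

With 4 symmetric Cournot firms, each firm's FOC gives 99.5 − 20q = 88.5, so q = 0.55, Q = 4·0.55 = 2.2, and P = 90.7.
Each firm's profit = (90.7 − 88.5)·0.55 = 1.21.

π_i = 1.21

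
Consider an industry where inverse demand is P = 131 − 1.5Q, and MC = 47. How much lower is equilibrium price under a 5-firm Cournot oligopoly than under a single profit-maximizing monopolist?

Equilibrium price falls by 28

A monopolist chooses Q where MR = MC. MR = 131 − 3Q; setting this equal to 47 gives Q = 28 and P = 89.
In a 5-firm Cournot equilibrium, symmetry and the first-order condition give q = (131 − 47)/(9) = 28/3. So Q = 140/3 and P = 61.
Change in equilibrium price: 61 − 89 = −28.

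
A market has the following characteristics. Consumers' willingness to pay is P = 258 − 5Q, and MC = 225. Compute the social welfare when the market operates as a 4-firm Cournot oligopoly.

In a 4-firm Cournot equilibrium, symmetry and the first-order condition give q = (258 − 225)/(25) = 1.32. So Q = 5.28 and P = 231.6.
CS = ½·(258 − 231.6)·5.28 = 69.696; PS = (231.6 − 225)·5.28 = 34.848; TS = 104.544.

TS = 104.544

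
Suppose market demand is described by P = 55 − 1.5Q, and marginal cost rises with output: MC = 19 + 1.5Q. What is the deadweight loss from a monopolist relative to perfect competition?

Competitive equilibrium sets price equal to marginal cost: 55 − 1.5Q = 19 + 1.5Q, so Q = 12 and P = 37.
A monopolist chooses Q where MR = MC. MR = 55 − 3Q; setting this equal to 19 + 1.5Q gives Q = 8 and P = 43.
CS = ½·(55 − 37)·12 = 108; PS = (37·12 − 19·12 − ½·1.5·12²) = 108; TS = 216.
CS = ½·(55 − 43)·8 = 48; PS = (43·8 − 19·8 − ½·1.5·8²) = 144; TS = 192.
DWL = 216 − 192 = 24.

DWL = 24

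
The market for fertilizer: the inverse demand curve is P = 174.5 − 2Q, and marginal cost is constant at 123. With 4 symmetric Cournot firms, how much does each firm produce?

q_i = 5.15

Cournot with 4 identical firms: the symmetric best-response condition is 174.5 − 10q = 123. Each firm produces q = 5.15, total output Q = 20.6, price P = 133.3.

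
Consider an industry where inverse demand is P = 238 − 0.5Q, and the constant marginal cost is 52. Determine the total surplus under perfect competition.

Under competition P = MC = 52, so Q = (238 − 52)/0.5 = 372.
CS = ½·(238 − 52)·372 = 34596; PS = (52 − 52)·372 = 0; TS = 34596.

TS = 34596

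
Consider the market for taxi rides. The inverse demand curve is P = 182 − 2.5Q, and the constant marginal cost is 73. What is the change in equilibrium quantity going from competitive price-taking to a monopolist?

Equilibrium quantity falls by 21.8

Perfect competition: P = MC = 73, so 182 − 2.5Q = 73 and Q = 43.6.
Monopoly sets MR = MC: 182 − 5Q = 73 ⇒ Q = 21.8, P = 182 − 2.5·21.8 = 127.5.
Change in equilibrium quantity: 21.8 − 43.6 = −21.8.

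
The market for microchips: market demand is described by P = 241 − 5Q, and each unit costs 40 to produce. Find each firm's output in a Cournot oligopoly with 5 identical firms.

q_i = 6.7

With 5 symmetric Cournot firms, each firm's FOC gives 241 − 30q = 40, so q = 6.7, Q = 5·6.7 = 33.5, and P = 73.5.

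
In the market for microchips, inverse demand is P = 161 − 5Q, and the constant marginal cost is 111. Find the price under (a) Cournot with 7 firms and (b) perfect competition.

Cournot with 7 identical firms: the symmetric best-response condition is 161 − 40q = 111. Each firm produces q = 1.25, total output Q = 8.75, price P = 117.25.
Perfect competition: P = MC = 111, so 161 − 5Q = 111 and Q = 10.

Cournot: P = 117.25; Competition: P = 111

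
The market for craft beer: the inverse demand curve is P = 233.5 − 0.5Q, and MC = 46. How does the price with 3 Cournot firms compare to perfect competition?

Cournot: P = 92.875; Competition: P = 46

In a 3-firm Cournot equilibrium, symmetry and the first-order condition give q = (233.5 − 46)/(2) = 93.75. So Q = 281.25 and P = 92.875.
Under competition P = MC = 46, so Q = (233.5 − 46)/0.5 = 375.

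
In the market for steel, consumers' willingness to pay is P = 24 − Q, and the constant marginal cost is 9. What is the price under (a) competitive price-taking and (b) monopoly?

Competition: P = 9; Monopoly: P = 16.5

Competitive firms price at marginal cost: P = 9, giving Q = 15.
Monopoly sets MR = MC: 24 − 2Q = 9 ⇒ Q = 7.5, P = 24 − 7.5 = 16.5.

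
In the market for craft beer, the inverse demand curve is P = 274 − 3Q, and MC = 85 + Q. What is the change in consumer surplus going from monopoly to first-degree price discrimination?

Consumer surplus falls by 1093.5

Monopoly sets MR = MC: 274 − 6Q = 85 + Q ⇒ Q = 27, P = 274 − 3·27 = 193.
CS = ½·(274 − 193)·27 = 1093.5.
With perfect price discrimination, output is the efficient level Q = 47.25 (where demand meets MC), but every buyer pays their willingness to pay: CS = 0 and PS = total surplus.
CS = 0.
Change in consumer surplus: 0 − 1093.5 = −1093.5.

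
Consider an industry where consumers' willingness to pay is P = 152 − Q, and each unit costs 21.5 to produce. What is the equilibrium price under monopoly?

Monopoly sets MR = MC: 152 − 2Q = 21.5 ⇒ Q = 65.25, P = 152 − 65.25 = 86.75.

P = 86.75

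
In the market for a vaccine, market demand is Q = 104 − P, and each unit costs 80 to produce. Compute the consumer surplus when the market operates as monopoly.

Inverting demand: P = 104 − Q.
Monopoly sets MR = MC: 104 − 2Q = 80 ⇒ Q = 12, P = 104 − 12 = 92.
CS = ½·(104 − 92)·12 = 72.

CS = 72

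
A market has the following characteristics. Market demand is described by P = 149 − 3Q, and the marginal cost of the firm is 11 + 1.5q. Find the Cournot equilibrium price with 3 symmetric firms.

In a 3-firm Cournot equilibrium, symmetry and the first-order condition give q = (149 − 11)/(13.5) = 92/9. So Q = 92/3 and P = 57.

P = 57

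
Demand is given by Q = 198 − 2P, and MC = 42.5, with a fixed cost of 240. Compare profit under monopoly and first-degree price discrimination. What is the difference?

Inverting demand: P = 99 − 0.5Q.
A monopolist chooses Q where MR = MC. MR = 99 − Q; setting this equal to 42.5 gives Q = 56.5 and P = 70.75.
Profit = (70.75 − 42.5)·56.5 − 240 = 1356.125.
Under first-degree price discrimination the firm charges each unit its demand price and produces up to where P = MC, i.e. Q = 113. Consumer surplus is zero; producer surplus equals total surplus.
PS equals the full surplus area, 3192.25. Profit = 3192.25 − 240 = 2952.25.
Change in profit: 2952.25 − 1356.125 = 1596.125.

Profit rises by 1596.125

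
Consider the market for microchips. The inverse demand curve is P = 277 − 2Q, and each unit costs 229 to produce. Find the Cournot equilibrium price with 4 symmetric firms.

Cournot with 4 identical firms: the symmetric best-response condition is 277 − 10q = 229. Each firm produces q = 4.8, total output Q = 19.2, price P = 238.6.

P = 238.6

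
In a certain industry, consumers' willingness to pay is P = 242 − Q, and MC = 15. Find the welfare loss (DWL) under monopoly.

Perfect competition: P = MC = 15, so 242 − Q = 15 and Q = 227.
Monopoly sets MR = MC: 242 − 2Q = 15 ⇒ Q = 113.5, P = 242 − 113.5 = 128.5.
DWL is the triangle between Q = 113.5 and Q = 227: ½·(227 − 113.5)·(128.5 − 15) = 6441.125.

DWL = 6441.125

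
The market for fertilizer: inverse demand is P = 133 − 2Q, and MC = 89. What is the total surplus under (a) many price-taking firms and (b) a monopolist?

Competition: TS = 484; Monopoly: TS = 363

Competitive firms price at marginal cost: P = 89, giving Q = 22.
CS = ½·(133 − 89)·22 = 484; PS = (89 − 89)·22 = 0; TS = 484.
The monopolist equates marginal revenue to marginal cost: 133 − 4Q = 89, so Q = 11. From demand, P = 111.
CS = ½·(133 − 111)·11 = 121; PS = (111 − 89)·11 = 242; TS = 363.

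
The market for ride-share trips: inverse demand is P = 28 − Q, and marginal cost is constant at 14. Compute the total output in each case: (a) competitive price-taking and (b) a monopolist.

Perfect competition: P = MC = 14, so 28 − Q = 14 and Q = 14.
The monopolist equates marginal revenue to marginal cost: 28 − 2Q = 14, so Q = 7. From demand, P = 21.

Competition: Q = 14; Monopoly: Q = 7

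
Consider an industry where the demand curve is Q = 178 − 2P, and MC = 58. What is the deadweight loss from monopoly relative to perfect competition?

Inverting demand: P = 89 − 0.5Q.
Perfect competition: P = MC = 58, so 89 − 0.5Q = 58 and Q = 62.
A monopolist chooses Q where MR = MC. MR = 89 − Q; setting this equal to 58 gives Q = 31 and P = 73.5.
DWL is the triangle between Q = 31 and Q = 62: ½·(62 − 31)·(73.5 − 58) = 240.25.

DWL = 240.25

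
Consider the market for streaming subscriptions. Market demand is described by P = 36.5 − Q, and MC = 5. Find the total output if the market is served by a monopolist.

Q = 15.75

A monopolist chooses Q where MR = MC. MR = 36.5 − 2Q; setting this equal to 5 gives Q = 15.75 and P = 20.75.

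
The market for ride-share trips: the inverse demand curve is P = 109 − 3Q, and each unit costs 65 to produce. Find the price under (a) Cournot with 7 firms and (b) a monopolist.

Cournot: P = 70.5; Monopoly: P = 87

Cournot with 7 identical firms: the symmetric best-response condition is 109 − 24q = 65. Each firm produces q = 11/6, total output Q = 77/6, price P = 70.5.
Monopoly sets MR = MC: 109 − 6Q = 65 ⇒ Q = 22/3, P = 109 − 3·22/3 = 87.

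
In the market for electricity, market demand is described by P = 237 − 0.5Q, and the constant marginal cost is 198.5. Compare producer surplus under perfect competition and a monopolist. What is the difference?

Under competition P = MC = 198.5, so Q = (237 − 198.5)/0.5 = 77.
PS = (198.5 − 198.5)·77 = 0.
The monopolist equates marginal revenue to marginal cost: 237 − Q = 198.5, so Q = 38.5. From demand, P = 217.75.
PS = (217.75 − 198.5)·38.5 = 741.125.
Change in producer surplus: 741.125 − 0 = 741.125.

Producer surplus rises by 741.125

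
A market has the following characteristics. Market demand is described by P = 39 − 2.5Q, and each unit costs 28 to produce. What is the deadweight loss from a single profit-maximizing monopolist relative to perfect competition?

DWL = 6.05

Competitive firms price at marginal cost: P = 28, giving Q = 4.4.
Monopoly sets MR = MC: 39 − 5Q = 28 ⇒ Q = 2.2, P = 39 − 2.5·2.2 = 33.5.
DWL is the triangle between Q = 2.2 and Q = 4.4: ½·(4.4 − 2.2)·(33.5 − 28) = 6.05.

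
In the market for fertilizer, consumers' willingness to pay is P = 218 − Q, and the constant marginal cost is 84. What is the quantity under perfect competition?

Under competition P = MC = 84, so Q = (218 − 84)/1 = 134.

Q = 134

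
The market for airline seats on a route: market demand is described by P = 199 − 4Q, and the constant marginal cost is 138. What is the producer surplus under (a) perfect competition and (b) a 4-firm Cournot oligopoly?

Under competition P = MC = 138, so Q = (199 − 138)/4 = 15.25.
PS = (138 − 138)·15.25 = 0.
Cournot with 4 identical firms: the symmetric best-response condition is 199 − 20q = 138. Each firm produces q = 3.05, total output Q = 12.2, price P = 150.2.
PS = (150.2 − 138)·12.2 = 148.84.

Competition: PS = 0; Cournot: PS = 148.84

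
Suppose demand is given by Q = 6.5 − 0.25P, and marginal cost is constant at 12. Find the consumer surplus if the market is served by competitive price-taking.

CS = 24.5

Inverting demand: P = 26 − 4Q.
Under competition P = MC = 12, so Q = (26 − 12)/4 = 3.5.
CS = ½·(26 − 12)·3.5 = 24.5.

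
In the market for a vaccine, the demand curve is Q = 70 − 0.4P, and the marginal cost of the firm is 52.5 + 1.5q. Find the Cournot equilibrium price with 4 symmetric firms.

P = 87.5

Inverting demand: P = 175 − 2.5Q.
With 4 symmetric Cournot firms, each firm's FOC gives 175 − 12.5q = 52.5 + 1.5q, so q = 8.75, Q = 4·8.75 = 35, and P = 87.5.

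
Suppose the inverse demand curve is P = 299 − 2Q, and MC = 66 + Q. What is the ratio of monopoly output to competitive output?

Monopoly sets MR = MC: 299 − 4Q = 66 + Q ⇒ Q = 46.6, P = 299 − 2·46.6 = 205.8.
Under competition P = MC: 299 − 2Q = 66 + Q ⇒ Q = 233/3, P = 431/3.
Ratio Q_m/Q_c = 46.6/(233/3) = 0.6.

Q_m/Q_c = 0.6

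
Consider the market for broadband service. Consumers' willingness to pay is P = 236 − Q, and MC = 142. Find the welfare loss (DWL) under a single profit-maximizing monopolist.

Under competition P = MC = 142, so Q = (236 − 142)/1 = 94.
The monopolist equates marginal revenue to marginal cost: 236 − 2Q = 142, so Q = 47. From demand, P = 189.
DWL is the triangle between Q = 47 and Q = 94: ½·(94 − 47)·(189 − 142) = 1104.5.

DWL = 1104.5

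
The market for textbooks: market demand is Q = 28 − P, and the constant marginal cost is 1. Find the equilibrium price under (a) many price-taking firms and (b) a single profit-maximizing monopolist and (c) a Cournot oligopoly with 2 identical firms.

Competition: P = 1; Monopoly: P = 14.5; Cournot: P = 10

Inverting demand: P = 28 − Q.
Under competition P = MC = 1, so Q = (28 − 1)/1 = 27.
The monopolist equates marginal revenue to marginal cost: 28 − 2Q = 1, so Q = 13.5. From demand, P = 14.5.
In a 2-firm Cournot equilibrium, symmetry and the first-order condition give q = (28 − 1)/(3) = 9. So Q = 18 and P = 10.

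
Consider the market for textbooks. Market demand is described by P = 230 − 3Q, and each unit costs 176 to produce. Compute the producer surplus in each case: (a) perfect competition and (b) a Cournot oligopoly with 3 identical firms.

Perfect competition: P = MC = 176, so 230 − 3Q = 176 and Q = 18.
PS = (176 − 176)·18 = 0.
In a 3-firm Cournot equilibrium, symmetry and the first-order condition give q = (230 − 176)/(12) = 4.5. So Q = 13.5 and P = 189.5.
PS = (189.5 − 176)·13.5 = 182.25.

Competition: PS = 0; Cournot: PS = 182.25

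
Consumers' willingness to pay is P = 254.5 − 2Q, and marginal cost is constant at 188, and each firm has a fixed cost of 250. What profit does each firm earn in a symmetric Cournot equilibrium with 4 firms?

π_i = −161.555

With 4 symmetric Cournot firms, each firm's FOC gives 254.5 − 10q = 188, so q = 6.65, Q = 4·6.65 = 26.6, and P = 201.3.
Each firm's profit = (201.3 − 188)·6.65 − 250 = −161.555.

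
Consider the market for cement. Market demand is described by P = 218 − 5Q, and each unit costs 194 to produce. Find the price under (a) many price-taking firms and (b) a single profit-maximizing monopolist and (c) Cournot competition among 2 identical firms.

Competition: P = 194; Monopoly: P = 206; Cournot: P = 202

Competitive firms price at marginal cost: P = 194, giving Q = 4.8.
A monopolist chooses Q where MR = MC. MR = 218 − 10Q; setting this equal to 194 gives Q = 2.4 and P = 206.
With 2 symmetric Cournot firms, each firm's FOC gives 218 − 15q = 194, so q = 1.6, Q = 2·1.6 = 3.2, and P = 202.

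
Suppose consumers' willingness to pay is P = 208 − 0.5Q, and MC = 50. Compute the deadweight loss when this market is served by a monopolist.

DWL = 6241

Perfect competition: P = MC = 50, so 208 − 0.5Q = 50 and Q = 316.
Monopoly sets MR = MC: 208 − Q = 50 ⇒ Q = 158, P = 208 − 0.5·158 = 129.
DWL is the triangle between Q = 158 and Q = 316: ½·(316 − 158)·(129 − 50) = 6241.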